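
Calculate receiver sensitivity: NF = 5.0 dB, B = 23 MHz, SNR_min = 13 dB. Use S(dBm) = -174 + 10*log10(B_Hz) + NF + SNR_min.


10*log10(23000000.0) = 73.62
S = -174 + 73.62 + 5.0 + 13 = -82.4 dBm

-82.4 dBm


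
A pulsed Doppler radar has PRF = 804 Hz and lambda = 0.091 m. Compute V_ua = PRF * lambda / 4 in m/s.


V_ua = 804 * 0.091 / 4 = 18.3 m/s

18.3 m/s


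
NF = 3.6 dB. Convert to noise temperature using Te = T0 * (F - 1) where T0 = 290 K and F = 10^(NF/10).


NF_lin = 10^(3.6/10) = 2.290868
Te = 290 * (2.290868 - 1) = 374.4 K

374.4 K


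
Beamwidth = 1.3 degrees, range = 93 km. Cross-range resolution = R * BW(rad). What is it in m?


BW_rad = 0.02268928
CR = 93000 * 0.02268928 = 2110.1 m

2110.1 m


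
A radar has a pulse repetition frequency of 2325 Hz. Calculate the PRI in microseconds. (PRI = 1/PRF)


PRI = 1/2325 = 0.0004301075 s = 430.1 us

430.1 us


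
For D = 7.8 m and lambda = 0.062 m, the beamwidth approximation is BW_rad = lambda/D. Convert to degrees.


BW_rad = 0.062 / 7.8 = 0.007949
BW_deg = 0.46 degrees

0.46 degrees


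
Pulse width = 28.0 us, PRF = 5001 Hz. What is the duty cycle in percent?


DC = 28.0e-6 * 5001 * 100 = 14.0%

14.0%


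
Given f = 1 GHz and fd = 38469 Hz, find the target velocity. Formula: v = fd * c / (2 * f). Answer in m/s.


v = 38469 * 3e8 / (2 * 1000000000.0) = 5770.4 m/s

5770.4 m/s


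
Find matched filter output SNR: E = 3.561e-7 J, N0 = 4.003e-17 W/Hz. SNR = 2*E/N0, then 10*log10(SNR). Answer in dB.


SNR_lin = 2 * 3.561e-7 / 4.003e-17 = 1.779e10
SNR_dB = 10*log10(1.779e10) = 102.5 dB

102.5 dB


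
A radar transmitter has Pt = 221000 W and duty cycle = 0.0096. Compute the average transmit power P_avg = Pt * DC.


P_avg = 221000 * 0.0096 = 2121.6 W

2121.6 W


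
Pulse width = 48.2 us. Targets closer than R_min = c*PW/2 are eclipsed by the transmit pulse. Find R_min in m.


R_min = 3e8 * 48.2e-6 / 2 = 7230.0 m

7230.0 m


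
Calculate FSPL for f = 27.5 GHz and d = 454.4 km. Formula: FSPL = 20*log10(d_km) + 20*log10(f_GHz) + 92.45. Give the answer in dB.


20*log10(454.4) = 53.15
20*log10(27.5) = 28.79
FSPL = 174.4 dB

174.4 dB


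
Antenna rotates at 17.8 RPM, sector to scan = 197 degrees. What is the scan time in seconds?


t = 197 / (17.8 * 360) * 60 = 1.84 s

1.84 s


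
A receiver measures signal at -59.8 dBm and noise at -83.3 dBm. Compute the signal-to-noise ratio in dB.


SNR = -59.8 - (-83.3) = 23.5 dB

23.5 dB


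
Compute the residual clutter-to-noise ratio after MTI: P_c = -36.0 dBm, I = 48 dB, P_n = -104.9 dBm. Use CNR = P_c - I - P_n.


CNR = -36.0 - 48 - (-104.9) = 20.9 dB

20.9 dB


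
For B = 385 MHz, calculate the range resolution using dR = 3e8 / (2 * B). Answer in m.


dR = 3e8 / (2 * 385000000.0) = 0.39 m

0.39 m


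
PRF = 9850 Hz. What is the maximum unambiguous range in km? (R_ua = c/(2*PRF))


R_ua = 3e8 / (2 * 9850) = 15228.4 m = 15.2 km

15.2 km


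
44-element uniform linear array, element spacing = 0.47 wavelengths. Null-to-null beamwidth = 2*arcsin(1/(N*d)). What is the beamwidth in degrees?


1/(N*d) = 1/(44*0.47) = 0.048356
BW = 2*arcsin(0.048356) = 5.5 degrees

5.5 degrees


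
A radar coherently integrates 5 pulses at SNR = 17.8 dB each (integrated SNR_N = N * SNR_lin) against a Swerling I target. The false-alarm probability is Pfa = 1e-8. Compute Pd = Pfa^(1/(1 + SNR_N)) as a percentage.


SNR_lin = 10^(17.8/10) = 60.25596
SNR_N = 5 * 60.25596 = 301.2798
1/(1 + SNR_N) = 1/302.2798 = 0.0033082
Pd = (1e-8)^0.0033082 = 0.94088
Pd = 94.1%

94.1%


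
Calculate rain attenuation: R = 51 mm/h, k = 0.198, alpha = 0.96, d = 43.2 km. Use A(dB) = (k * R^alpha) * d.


gamma = 0.198 * 51^0.96 = 8.628445 dB/km
A = 8.628445 * 43.2 = 372.75 dB

372.75 dB


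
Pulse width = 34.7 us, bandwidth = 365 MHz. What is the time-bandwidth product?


TBP = 34.7 * 365 = 12665.5

12665.5


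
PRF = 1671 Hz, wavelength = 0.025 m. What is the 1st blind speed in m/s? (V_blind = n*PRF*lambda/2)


V_blind = 1 * 1671 * 0.025 / 2 = 20.9 m/s

20.9 m/s


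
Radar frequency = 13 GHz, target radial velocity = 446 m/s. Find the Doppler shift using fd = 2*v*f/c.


fd = 2 * 446 * 13000000000.0 / 3e8 = 38653.3 Hz

38653.3 Hz


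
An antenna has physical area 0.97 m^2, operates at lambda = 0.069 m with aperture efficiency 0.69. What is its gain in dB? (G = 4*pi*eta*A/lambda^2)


G_linear = 4*pi*0.69*0.97/0.069^2 = 1766.58
G_dB = 10*log10(1766.58) = 32.5 dB

32.5 dB


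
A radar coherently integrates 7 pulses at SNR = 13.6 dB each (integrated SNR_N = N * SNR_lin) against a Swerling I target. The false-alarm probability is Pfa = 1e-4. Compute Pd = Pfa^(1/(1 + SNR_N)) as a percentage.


SNR_lin = 10^(13.6/10) = 22.90868
SNR_N = 7 * 22.90868 = 160.36076
1/(1 + SNR_N) = 1/161.36076 = 0.0061973
Pd = (1e-4)^0.0061973 = 0.94452
Pd = 94.5%

94.5%


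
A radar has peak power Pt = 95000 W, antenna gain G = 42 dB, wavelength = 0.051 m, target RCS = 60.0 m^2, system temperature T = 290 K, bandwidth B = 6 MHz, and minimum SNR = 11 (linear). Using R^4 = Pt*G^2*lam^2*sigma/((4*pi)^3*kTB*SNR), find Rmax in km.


G_lin = 10^(42/10) = 15848.931925
R^4 = 95000 * 15848.931925^2 * 0.051^2 * 60.0 / ((4*pi)^3 * 1.38e-23 * 290 * 6000000.0 * 11)
R^4 = 7.10501e21 m^4
R_max = (7.10501e21)^(1/4) = 290329.5 m = 290.3 km

290.3 km


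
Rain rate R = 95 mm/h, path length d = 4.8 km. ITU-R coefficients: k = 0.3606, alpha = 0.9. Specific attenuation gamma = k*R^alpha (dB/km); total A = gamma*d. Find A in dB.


gamma = 0.3606 * 95^0.9 = 21.72586 dB/km
A = 21.72586 * 4.8 = 104.28 dB

104.28 dB


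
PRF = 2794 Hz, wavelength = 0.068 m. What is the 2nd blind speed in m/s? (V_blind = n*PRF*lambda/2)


V_blind = 2 * 2794 * 0.068 / 2 = 190.0 m/s

190.0 m/s


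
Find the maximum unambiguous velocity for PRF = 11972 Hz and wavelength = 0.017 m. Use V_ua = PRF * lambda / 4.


V_ua = 11972 * 0.017 / 4 = 50.9 m/s

50.9 m/s


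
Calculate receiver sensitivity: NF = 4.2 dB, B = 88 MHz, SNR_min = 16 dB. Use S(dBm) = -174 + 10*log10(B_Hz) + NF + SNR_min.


10*log10(88000000.0) = 79.44
S = -174 + 79.44 + 4.2 + 16 = -74.4 dBm

-74.4 dBm


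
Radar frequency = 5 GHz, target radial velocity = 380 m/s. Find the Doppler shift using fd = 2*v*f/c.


fd = 2 * 380 * 5000000000.0 / 3e8 = 12666.7 Hz

12666.7 Hz


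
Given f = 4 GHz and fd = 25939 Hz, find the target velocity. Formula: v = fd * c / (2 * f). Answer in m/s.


v = 25939 * 3e8 / (2 * 4000000000.0) = 972.7 m/s

972.7 m/s


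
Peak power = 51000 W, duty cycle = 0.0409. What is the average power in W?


P_avg = 51000 * 0.0409 = 2085.9 W

2085.9 W


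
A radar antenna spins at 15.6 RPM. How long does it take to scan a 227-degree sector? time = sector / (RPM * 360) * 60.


t = 227 / (15.6 * 360) * 60 = 2.43 s

2.43 s


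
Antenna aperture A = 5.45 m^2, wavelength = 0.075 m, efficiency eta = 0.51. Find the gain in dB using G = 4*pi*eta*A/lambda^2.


G_linear = 4*pi*0.51*5.45/0.075^2 = 6209.46
G_dB = 10*log10(6209.46) = 37.9 dB

37.9 dB


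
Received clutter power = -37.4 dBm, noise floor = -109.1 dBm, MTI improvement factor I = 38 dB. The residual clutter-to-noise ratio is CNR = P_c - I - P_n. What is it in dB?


CNR = -37.4 - 38 - (-109.1) = 33.7 dB

33.7 dB


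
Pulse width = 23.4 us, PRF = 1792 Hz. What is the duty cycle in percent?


DC = 23.4e-6 * 1792 * 100 = 4.19%

4.19%


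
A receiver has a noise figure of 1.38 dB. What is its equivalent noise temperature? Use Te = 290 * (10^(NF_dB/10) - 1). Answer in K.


NF_lin = 10^(1.38/10) = 1.374042
Te = 290 * (1.374042 - 1) = 108.5 K

108.5 K


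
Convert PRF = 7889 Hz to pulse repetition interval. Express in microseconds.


PRI = 1/7889 = 0.0001267588 s = 126.8 us

126.8 us


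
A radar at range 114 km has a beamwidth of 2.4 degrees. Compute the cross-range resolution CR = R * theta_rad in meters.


BW_rad = 0.041887902
CR = 114000 * 0.041887902 = 4775.2 m

4775.2 m


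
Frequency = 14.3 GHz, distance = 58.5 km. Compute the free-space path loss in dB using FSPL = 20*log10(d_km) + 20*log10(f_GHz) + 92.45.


20*log10(58.5) = 35.34
20*log10(14.3) = 23.11
FSPL = 150.9 dB

150.9 dB


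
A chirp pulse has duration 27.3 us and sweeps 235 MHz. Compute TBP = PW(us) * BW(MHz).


TBP = 27.3 * 235 = 6415.5

6415.5


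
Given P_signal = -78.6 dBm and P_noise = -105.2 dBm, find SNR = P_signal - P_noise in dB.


SNR = -78.6 - (-105.2) = 26.6 dB

26.6 dB


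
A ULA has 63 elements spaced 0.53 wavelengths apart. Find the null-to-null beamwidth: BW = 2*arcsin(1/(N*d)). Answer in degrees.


1/(N*d) = 1/(63*0.53) = 0.029949
BW = 2*arcsin(0.029949) = 3.4 degrees

3.4 degrees


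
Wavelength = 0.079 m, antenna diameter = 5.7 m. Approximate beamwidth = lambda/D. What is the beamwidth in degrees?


BW_rad = 0.079 / 5.7 = 0.01386
BW_deg = 0.79 degrees

0.79 degrees


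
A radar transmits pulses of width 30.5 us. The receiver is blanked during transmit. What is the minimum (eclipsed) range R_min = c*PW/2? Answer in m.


R_min = 3e8 * 30.5e-6 / 2 = 4575.0 m

4575.0 m


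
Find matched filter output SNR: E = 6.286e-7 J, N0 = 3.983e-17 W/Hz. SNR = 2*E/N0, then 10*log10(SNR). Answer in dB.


SNR_lin = 2 * 6.286e-7 / 3.983e-17 = 3.156e10
SNR_dB = 10*log10(3.156e10) = 105.0 dB

105.0 dB


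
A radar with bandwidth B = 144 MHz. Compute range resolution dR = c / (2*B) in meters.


dR = 3e8 / (2 * 144000000.0) = 1.04 m

1.04 m


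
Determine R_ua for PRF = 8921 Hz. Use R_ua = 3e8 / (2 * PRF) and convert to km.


R_ua = 3e8 / (2 * 8921) = 16814.3 m = 16.8 km

16.8 km


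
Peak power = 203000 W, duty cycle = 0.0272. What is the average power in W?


P_avg = 203000 * 0.0272 = 5521.6 W

5521.6 W


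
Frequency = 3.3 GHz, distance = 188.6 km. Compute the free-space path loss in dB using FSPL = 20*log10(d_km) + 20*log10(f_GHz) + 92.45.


20*log10(188.6) = 45.51
20*log10(3.3) = 10.37
FSPL = 148.3 dB

148.3 dB


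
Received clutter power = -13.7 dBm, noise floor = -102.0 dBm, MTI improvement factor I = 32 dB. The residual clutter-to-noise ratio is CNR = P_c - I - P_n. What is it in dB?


CNR = -13.7 - 32 - (-102.0) = 56.3 dB

56.3 dB


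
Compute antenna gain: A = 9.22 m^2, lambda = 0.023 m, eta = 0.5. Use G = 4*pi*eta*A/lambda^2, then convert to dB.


G_linear = 4*pi*0.5*9.22/0.023^2 = 109510.34
G_dB = 10*log10(109510.34) = 50.4 dB

50.4 dB


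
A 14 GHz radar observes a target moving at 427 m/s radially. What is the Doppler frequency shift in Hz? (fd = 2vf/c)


fd = 2 * 427 * 14000000000.0 / 3e8 = 39853.3 Hz

39853.3 Hz


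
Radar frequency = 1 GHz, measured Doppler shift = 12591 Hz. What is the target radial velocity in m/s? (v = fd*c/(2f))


v = 12591 * 3e8 / (2 * 1000000000.0) = 1888.7 m/s

1888.7 m/s


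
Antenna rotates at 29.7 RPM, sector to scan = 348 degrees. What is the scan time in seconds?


t = 348 / (29.7 * 360) * 60 = 1.95 s

1.95 s


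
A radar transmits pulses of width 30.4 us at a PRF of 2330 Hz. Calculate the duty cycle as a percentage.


DC = 30.4e-6 * 2330 * 100 = 7.08%

7.08%


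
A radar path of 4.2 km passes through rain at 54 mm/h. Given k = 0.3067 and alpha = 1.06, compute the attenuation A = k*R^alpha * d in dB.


gamma = 0.3067 * 54^1.06 = 21.040263 dB/km
A = 21.040263 * 4.2 = 88.37 dB

88.37 dB


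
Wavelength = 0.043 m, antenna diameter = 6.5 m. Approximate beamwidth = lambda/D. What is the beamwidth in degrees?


BW_rad = 0.043 / 6.5 = 0.006615
BW_deg = 0.38 degrees

0.38 degrees


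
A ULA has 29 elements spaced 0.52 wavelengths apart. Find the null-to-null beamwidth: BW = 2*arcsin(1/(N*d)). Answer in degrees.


1/(N*d) = 1/(29*0.52) = 0.066313
BW = 2*arcsin(0.066313) = 7.6 degrees

7.6 degrees


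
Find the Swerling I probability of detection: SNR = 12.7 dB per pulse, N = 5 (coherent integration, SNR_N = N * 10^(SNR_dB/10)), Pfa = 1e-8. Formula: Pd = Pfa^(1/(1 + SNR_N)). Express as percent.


SNR_lin = 10^(12.7/10) = 18.62087
SNR_N = 5 * 18.62087 = 93.10435
1/(1 + SNR_N) = 1/94.10435 = 0.0106265
Pd = (1e-8)^0.0106265 = 0.82222
Pd = 82.2%

82.2%


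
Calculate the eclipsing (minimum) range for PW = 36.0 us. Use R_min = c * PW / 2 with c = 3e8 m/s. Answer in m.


R_min = 3e8 * 36.0e-6 / 2 = 5400.0 m

5400.0 m


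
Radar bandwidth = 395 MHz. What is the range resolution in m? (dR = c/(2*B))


dR = 3e8 / (2 * 395000000.0) = 0.38 m

0.38 m


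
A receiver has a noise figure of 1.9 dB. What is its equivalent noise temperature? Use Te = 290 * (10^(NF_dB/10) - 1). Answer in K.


NF_lin = 10^(1.9/10) = 1.548817
Te = 290 * (1.548817 - 1) = 159.2 K

159.2 K


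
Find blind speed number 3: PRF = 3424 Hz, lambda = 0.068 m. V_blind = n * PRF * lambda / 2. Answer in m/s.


V_blind = 3 * 3424 * 0.068 / 2 = 349.2 m/s

349.2 m/s


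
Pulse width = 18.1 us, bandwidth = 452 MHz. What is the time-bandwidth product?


TBP = 18.1 * 452 = 8181.2

8181.2


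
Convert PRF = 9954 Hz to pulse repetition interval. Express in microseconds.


PRI = 1/9954 = 0.0001004621 s = 100.5 us

100.5 us


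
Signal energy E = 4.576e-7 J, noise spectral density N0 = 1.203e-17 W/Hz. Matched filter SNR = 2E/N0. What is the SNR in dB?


SNR_lin = 2 * 4.576e-7 / 1.203e-17 = 7.608e10
SNR_dB = 10*log10(7.608e10) = 108.8 dB

108.8 dB


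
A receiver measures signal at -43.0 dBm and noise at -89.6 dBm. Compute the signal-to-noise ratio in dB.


SNR = -43.0 - (-89.6) = 46.6 dB

46.6 dB


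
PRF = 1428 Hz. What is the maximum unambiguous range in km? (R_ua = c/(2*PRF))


R_ua = 3e8 / (2 * 1428) = 105042.0 m = 105.0 km

105.0 km


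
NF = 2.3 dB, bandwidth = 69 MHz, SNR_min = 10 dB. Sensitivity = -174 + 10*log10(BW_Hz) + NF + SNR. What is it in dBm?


10*log10(69000000.0) = 78.39
S = -174 + 78.39 + 2.3 + 10 = -83.3 dBm

-83.3 dBm


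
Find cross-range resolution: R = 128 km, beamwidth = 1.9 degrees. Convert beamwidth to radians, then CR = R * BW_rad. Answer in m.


BW_rad = 0.033161256
CR = 128000 * 0.033161256 = 4244.6 m

4244.6 m


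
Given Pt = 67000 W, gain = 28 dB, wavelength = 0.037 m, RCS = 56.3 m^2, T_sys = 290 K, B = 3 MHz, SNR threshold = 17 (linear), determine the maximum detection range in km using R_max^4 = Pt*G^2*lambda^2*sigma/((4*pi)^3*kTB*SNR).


G_lin = 10^(28/10) = 630.957344
R^4 = 67000 * 630.957344^2 * 0.037^2 * 56.3 / ((4*pi)^3 * 1.38e-23 * 290 * 3000000.0 * 17)
R^4 = 5.07586e18 m^4
R_max = (5.07586e18)^(1/4) = 47465.4 m = 47.5 km

47.5 km


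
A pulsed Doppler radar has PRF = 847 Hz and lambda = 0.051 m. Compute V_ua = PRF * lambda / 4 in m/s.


V_ua = 847 * 0.051 / 4 = 10.8 m/s

10.8 m/s


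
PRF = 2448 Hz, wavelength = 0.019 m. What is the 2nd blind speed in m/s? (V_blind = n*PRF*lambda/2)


V_blind = 2 * 2448 * 0.019 / 2 = 46.5 m/s

46.5 m/s


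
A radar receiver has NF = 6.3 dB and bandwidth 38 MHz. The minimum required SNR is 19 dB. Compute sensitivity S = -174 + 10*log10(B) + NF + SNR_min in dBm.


10*log10(38000000.0) = 75.8
S = -174 + 75.8 + 6.3 + 19 = -72.9 dBm

-72.9 dBm


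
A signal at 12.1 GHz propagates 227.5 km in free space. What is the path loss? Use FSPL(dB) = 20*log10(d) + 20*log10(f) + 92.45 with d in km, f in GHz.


20*log10(227.5) = 47.14
20*log10(12.1) = 21.66
FSPL = 161.2 dB

161.2 dB


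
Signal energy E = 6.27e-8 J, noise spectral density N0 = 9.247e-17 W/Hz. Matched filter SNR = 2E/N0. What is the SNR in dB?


SNR_lin = 2 * 6.27e-8 / 9.247e-17 = 1.356e9
SNR_dB = 10*log10(1.356e9) = 91.3 dB

91.3 dB


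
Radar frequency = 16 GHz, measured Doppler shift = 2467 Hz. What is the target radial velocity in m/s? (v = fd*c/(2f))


v = 2467 * 3e8 / (2 * 16000000000.0) = 23.1 m/s

23.1 m/s


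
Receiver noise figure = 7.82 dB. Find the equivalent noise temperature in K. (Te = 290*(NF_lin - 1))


NF_lin = 10^(7.82/10) = 6.053409
Te = 290 * (6.053409 - 1) = 1465.5 K

1465.5 K


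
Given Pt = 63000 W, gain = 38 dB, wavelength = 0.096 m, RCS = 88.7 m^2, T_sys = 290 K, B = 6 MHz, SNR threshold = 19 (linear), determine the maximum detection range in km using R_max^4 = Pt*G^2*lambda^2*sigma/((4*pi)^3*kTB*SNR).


G_lin = 10^(38/10) = 6309.573445
R^4 = 63000 * 6309.573445^2 * 0.096^2 * 88.7 / ((4*pi)^3 * 1.38e-23 * 290 * 6000000.0 * 19)
R^4 = 2.26462e21 m^4
R_max = (2.26462e21)^(1/4) = 218146.8 m = 218.1 km

218.1 km


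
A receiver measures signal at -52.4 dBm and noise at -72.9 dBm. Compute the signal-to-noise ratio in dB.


SNR = -52.4 - (-72.9) = 20.5 dB

20.5 dB


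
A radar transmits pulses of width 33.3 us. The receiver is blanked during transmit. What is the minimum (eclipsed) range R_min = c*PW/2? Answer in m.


R_min = 3e8 * 33.3e-6 / 2 = 4995.0 m

4995.0 m


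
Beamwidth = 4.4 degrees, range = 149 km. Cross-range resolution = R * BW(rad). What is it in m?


BW_rad = 0.076794487
CR = 149000 * 0.076794487 = 11442.4 m

11442.4 m


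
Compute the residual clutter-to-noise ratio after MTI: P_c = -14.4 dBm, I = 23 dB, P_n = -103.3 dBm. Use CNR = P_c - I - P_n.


CNR = -14.4 - 23 - (-103.3) = 65.9 dB

65.9 dB


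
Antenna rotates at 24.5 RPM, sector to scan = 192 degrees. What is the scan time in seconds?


t = 192 / (24.5 * 360) * 60 = 1.31 s

1.31 s


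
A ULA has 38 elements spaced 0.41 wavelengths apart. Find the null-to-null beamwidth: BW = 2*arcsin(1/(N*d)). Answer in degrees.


1/(N*d) = 1/(38*0.41) = 0.064185
BW = 2*arcsin(0.064185) = 7.4 degrees

7.4 degrees


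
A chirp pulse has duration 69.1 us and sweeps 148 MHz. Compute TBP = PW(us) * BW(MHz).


TBP = 69.1 * 148 = 10226.8

10226.8


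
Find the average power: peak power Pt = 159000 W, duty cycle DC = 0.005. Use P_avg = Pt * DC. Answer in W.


P_avg = 159000 * 0.005 = 795.0 W

795.0 W


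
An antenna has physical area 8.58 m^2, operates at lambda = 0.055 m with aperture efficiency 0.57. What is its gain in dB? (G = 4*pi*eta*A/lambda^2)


G_linear = 4*pi*0.57*8.58/0.055^2 = 20316.39
G_dB = 10*log10(20316.39) = 43.1 dB

43.1 dB


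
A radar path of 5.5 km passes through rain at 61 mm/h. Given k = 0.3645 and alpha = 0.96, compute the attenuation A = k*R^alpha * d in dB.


gamma = 0.3645 * 61^0.96 = 18.863148 dB/km
A = 18.863148 * 5.5 = 103.75 dB

103.75 dB


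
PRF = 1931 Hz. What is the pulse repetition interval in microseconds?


PRI = 1/1931 = 0.0005178664 s = 517.9 us

517.9 us


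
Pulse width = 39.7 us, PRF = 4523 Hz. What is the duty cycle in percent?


DC = 39.7e-6 * 4523 * 100 = 17.96%

17.96%


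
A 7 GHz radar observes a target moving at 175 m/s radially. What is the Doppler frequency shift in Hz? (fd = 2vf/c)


fd = 2 * 175 * 7000000000.0 / 3e8 = 8166.7 Hz

8166.7 Hz


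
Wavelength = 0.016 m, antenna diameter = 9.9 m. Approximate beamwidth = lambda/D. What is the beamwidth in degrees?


BW_rad = 0.016 / 9.9 = 0.001616
BW_deg = 0.09 degrees

0.09 degrees


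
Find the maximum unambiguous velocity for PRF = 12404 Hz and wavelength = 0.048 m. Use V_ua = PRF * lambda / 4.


V_ua = 12404 * 0.048 / 4 = 148.8 m/s

148.8 m/s


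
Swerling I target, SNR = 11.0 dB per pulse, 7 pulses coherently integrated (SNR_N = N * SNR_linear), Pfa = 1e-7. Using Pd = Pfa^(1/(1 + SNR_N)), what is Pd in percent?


SNR_lin = 10^(11.0/10) = 12.58925
SNR_N = 7 * 12.58925 = 88.12475
1/(1 + SNR_N) = 1/89.12475 = 0.0112202
Pd = (1e-7)^0.0112202 = 0.83456
Pd = 83.5%

83.5%


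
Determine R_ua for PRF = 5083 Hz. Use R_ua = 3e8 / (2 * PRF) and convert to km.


R_ua = 3e8 / (2 * 5083) = 29510.1 m = 29.5 km

29.5 km


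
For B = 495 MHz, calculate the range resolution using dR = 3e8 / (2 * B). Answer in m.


dR = 3e8 / (2 * 495000000.0) = 0.3 m

0.3 m


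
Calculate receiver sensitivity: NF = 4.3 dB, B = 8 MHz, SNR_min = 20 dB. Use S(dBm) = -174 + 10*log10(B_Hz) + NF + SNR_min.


10*log10(8000000.0) = 69.03
S = -174 + 69.03 + 4.3 + 20 = -80.7 dBm

-80.7 dBm


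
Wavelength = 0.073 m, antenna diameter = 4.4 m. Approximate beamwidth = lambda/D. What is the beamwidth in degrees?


BW_rad = 0.073 / 4.4 = 0.016591
BW_deg = 0.95 degrees

0.95 degrees


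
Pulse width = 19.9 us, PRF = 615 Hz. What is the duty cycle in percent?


DC = 19.9e-6 * 615 * 100 = 1.22%

1.22%


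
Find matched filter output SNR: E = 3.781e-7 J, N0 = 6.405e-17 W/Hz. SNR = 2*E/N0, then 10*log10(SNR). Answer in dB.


SNR_lin = 2 * 3.781e-7 / 6.405e-17 = 1.181e10
SNR_dB = 10*log10(1.181e10) = 100.7 dB

100.7 dB


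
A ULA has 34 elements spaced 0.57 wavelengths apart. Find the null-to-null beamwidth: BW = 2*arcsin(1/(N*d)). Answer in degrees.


1/(N*d) = 1/(34*0.57) = 0.0516
BW = 2*arcsin(0.0516) = 5.9 degrees

5.9 degrees


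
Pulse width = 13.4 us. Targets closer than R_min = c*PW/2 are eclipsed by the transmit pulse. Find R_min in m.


R_min = 3e8 * 13.4e-6 / 2 = 2010.0 m

2010.0 m


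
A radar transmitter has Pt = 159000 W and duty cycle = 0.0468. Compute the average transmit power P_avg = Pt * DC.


P_avg = 159000 * 0.0468 = 7441.2 W

7441.2 W


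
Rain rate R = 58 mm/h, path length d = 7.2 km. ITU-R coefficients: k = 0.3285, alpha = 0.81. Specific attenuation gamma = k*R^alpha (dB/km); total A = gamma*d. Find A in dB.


gamma = 0.3285 * 58^0.81 = 8.808705 dB/km
A = 8.808705 * 7.2 = 63.42 dB

63.42 dB


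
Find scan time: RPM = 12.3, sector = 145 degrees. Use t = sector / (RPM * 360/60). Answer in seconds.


t = 145 / (12.3 * 360) * 60 = 1.96 s

1.96 s


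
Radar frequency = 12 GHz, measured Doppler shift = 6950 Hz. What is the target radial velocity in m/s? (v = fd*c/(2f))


v = 6950 * 3e8 / (2 * 12000000000.0) = 86.9 m/s

86.9 m/s


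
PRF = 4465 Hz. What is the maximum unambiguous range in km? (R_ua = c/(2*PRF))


R_ua = 3e8 / (2 * 4465) = 33594.6 m = 33.6 km

33.6 km


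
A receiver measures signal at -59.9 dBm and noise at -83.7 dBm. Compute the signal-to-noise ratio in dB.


SNR = -59.9 - (-83.7) = 23.8 dB

23.8 dB


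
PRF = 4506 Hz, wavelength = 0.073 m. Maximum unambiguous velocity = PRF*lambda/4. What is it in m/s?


V_ua = 4506 * 0.073 / 4 = 82.2 m/s

82.2 m/s


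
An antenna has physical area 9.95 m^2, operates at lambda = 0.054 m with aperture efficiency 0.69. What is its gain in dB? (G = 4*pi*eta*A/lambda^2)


G_linear = 4*pi*0.69*9.95/0.054^2 = 29586.56
G_dB = 10*log10(29586.56) = 44.7 dB

44.7 dB


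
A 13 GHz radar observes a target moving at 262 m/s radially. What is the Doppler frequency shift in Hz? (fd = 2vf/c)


fd = 2 * 262 * 13000000000.0 / 3e8 = 22706.7 Hz

22706.7 Hz


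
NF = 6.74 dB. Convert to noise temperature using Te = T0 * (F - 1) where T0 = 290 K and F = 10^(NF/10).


NF_lin = 10^(6.74/10) = 4.72063
Te = 290 * (4.72063 - 1) = 1079.0 K

1079.0 K


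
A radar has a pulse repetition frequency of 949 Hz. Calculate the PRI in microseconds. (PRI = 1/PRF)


PRI = 1/949 = 0.0010537408 s = 1053.7 us

1053.7 us


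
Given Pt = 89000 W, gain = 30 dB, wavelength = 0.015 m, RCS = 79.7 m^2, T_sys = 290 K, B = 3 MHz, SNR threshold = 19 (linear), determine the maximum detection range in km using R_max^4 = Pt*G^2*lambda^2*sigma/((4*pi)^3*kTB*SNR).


G_lin = 10^(30/10) = 1000.0
R^4 = 89000 * 1000.0^2 * 0.015^2 * 79.7 / ((4*pi)^3 * 1.38e-23 * 290 * 3000000.0 * 19)
R^4 = 3.52573e18 m^4
R_max = (3.52573e18)^(1/4) = 43332.4 m = 43.3 km

43.3 km


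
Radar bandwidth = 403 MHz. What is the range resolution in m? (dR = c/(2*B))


dR = 3e8 / (2 * 403000000.0) = 0.37 m

0.37 m


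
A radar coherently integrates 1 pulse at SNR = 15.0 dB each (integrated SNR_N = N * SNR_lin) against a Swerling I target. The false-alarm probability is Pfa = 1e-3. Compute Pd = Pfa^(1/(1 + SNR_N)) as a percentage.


SNR_lin = 10^(15.0/10) = 31.62278
SNR_N = 1 * 31.62278 = 31.62278
1/(1 + SNR_N) = 1/32.62278 = 0.0306534
Pd = (1e-3)^0.0306534 = 0.80917
Pd = 80.9%

80.9%


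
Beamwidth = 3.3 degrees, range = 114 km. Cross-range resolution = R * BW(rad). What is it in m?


BW_rad = 0.057595865
CR = 114000 * 0.057595865 = 6565.9 m

6565.9 m


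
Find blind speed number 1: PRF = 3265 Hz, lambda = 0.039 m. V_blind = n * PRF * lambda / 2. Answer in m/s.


V_blind = 1 * 3265 * 0.039 / 2 = 63.7 m/s

63.7 m/s


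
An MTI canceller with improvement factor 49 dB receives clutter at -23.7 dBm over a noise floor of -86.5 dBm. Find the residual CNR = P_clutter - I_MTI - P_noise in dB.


CNR = -23.7 - 49 - (-86.5) = 13.8 dB

13.8 dB


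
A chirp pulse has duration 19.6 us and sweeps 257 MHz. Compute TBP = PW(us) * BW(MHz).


TBP = 19.6 * 257 = 5037.2

5037.2


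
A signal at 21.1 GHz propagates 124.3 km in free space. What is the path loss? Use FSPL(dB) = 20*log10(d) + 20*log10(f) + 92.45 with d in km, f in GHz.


20*log10(124.3) = 41.89
20*log10(21.1) = 26.49
FSPL = 160.8 dB

160.8 dB


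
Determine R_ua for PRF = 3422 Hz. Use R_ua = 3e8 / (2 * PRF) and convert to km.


R_ua = 3e8 / (2 * 3422) = 43834.0 m = 43.8 km

43.8 km


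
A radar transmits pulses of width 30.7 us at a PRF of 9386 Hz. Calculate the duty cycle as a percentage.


DC = 30.7e-6 * 9386 * 100 = 28.82%

28.82%


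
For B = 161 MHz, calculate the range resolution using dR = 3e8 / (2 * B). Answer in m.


dR = 3e8 / (2 * 161000000.0) = 0.93 m

0.93 m


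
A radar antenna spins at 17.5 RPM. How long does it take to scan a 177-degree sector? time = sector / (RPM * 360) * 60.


t = 177 / (17.5 * 360) * 60 = 1.69 s

1.69 s


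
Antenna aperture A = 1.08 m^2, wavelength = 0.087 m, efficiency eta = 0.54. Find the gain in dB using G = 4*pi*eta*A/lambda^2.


G_linear = 4*pi*0.54*1.08/0.087^2 = 968.25
G_dB = 10*log10(968.25) = 29.9 dB

29.9 dB


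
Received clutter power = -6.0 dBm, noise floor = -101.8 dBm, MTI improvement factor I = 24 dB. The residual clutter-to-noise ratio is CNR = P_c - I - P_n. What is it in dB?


CNR = -6.0 - 24 - (-101.8) = 71.8 dB

71.8 dB


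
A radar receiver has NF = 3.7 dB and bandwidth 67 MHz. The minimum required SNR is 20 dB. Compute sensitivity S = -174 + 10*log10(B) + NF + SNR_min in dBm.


10*log10(67000000.0) = 78.26
S = -174 + 78.26 + 3.7 + 20 = -72.0 dBm

-72.0 dBm


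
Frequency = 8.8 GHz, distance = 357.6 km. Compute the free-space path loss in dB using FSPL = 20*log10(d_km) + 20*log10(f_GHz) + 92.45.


20*log10(357.6) = 51.07
20*log10(8.8) = 18.89
FSPL = 162.4 dB

162.4 dB


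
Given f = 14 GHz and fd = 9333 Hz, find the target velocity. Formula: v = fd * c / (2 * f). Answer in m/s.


v = 9333 * 3e8 / (2 * 14000000000.0) = 100.0 m/s

100.0 m/s


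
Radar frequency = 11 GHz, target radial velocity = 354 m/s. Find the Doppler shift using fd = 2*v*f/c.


fd = 2 * 354 * 11000000000.0 / 3e8 = 25960.0 Hz

25960.0 Hz


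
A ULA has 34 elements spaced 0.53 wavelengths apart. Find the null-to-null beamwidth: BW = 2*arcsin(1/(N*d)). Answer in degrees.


1/(N*d) = 1/(34*0.53) = 0.055494
BW = 2*arcsin(0.055494) = 6.4 degrees

6.4 degrees


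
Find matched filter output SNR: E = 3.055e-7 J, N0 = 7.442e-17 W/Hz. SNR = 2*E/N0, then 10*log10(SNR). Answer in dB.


SNR_lin = 2 * 3.055e-7 / 7.442e-17 = 8.21e9
SNR_dB = 10*log10(8.21e9) = 99.1 dB

99.1 dB


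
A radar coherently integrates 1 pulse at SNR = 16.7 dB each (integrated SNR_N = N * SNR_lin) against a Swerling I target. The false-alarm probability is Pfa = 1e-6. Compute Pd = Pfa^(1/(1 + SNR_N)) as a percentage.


SNR_lin = 10^(16.7/10) = 46.77351
SNR_N = 1 * 46.77351 = 46.77351
1/(1 + SNR_N) = 1/47.77351 = 0.0209321
Pd = (1e-6)^0.0209321 = 0.74887
Pd = 74.9%

74.9%


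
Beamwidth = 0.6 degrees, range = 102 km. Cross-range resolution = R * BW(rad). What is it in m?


BW_rad = 0.010471976
CR = 102000 * 0.010471976 = 1068.1 m

1068.1 m


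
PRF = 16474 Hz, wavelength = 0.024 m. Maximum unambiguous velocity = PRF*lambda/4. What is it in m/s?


V_ua = 16474 * 0.024 / 4 = 98.8 m/s

98.8 m/s


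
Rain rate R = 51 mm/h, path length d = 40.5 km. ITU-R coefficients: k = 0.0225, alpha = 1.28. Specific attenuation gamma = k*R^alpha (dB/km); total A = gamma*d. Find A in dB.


gamma = 0.0225 * 51^1.28 = 3.450423 dB/km
A = 3.450423 * 40.5 = 139.74 dB

139.74 dB


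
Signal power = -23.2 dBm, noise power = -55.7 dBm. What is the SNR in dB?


SNR = -23.2 - (-55.7) = 32.5 dB

32.5 dB


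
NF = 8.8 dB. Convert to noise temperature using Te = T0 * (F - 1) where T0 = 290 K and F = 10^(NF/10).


NF_lin = 10^(8.8/10) = 7.585776
Te = 290 * (7.585776 - 1) = 1909.9 K

1909.9 K


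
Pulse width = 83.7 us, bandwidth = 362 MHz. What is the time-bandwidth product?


TBP = 83.7 * 362 = 30299.4

30299.4


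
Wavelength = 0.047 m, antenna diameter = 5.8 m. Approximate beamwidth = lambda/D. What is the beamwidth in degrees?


BW_rad = 0.047 / 5.8 = 0.008103
BW_deg = 0.46 degrees

0.46 degrees


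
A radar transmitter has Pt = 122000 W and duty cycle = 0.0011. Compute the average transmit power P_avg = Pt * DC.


P_avg = 122000 * 0.0011 = 134.2 W

134.2 W


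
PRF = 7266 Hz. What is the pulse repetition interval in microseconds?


PRI = 1/7266 = 0.0001376273 s = 137.6 us

137.6 us


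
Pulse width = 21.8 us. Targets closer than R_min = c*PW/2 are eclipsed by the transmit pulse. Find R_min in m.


R_min = 3e8 * 21.8e-6 / 2 = 3270.0 m

3270.0 m


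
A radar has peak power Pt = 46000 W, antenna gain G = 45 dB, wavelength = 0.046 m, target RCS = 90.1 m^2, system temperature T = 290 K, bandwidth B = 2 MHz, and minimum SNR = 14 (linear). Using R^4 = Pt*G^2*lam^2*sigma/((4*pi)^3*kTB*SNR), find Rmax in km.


G_lin = 10^(45/10) = 31622.776602
R^4 = 46000 * 31622.776602^2 * 0.046^2 * 90.1 / ((4*pi)^3 * 1.38e-23 * 290 * 2000000.0 * 14)
R^4 = 3.94397e22 m^4
R_max = (3.94397e22)^(1/4) = 445639.2 m = 445.6 km

445.6 km


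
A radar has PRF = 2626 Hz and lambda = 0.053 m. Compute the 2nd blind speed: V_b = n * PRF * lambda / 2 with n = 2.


V_blind = 2 * 2626 * 0.053 / 2 = 139.2 m/s

139.2 m/s


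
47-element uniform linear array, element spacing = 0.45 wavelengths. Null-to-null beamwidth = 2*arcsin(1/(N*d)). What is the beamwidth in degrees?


1/(N*d) = 1/(47*0.45) = 0.047281
BW = 2*arcsin(0.047281) = 5.4 degrees

5.4 degrees


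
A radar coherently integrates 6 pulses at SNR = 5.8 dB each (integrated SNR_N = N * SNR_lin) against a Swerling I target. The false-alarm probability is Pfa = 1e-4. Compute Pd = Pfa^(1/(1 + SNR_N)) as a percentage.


SNR_lin = 10^(5.8/10) = 3.80189
SNR_N = 6 * 3.80189 = 22.81134
1/(1 + SNR_N) = 1/23.81134 = 0.0419968
Pd = (1e-4)^0.0419968 = 0.67922
Pd = 67.9%

67.9%


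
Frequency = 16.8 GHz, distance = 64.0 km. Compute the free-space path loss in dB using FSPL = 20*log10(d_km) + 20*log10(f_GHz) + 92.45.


20*log10(64.0) = 36.12
20*log10(16.8) = 24.51
FSPL = 153.1 dB

153.1 dB


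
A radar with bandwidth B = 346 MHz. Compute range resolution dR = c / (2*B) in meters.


dR = 3e8 / (2 * 346000000.0) = 0.43 m

0.43 m


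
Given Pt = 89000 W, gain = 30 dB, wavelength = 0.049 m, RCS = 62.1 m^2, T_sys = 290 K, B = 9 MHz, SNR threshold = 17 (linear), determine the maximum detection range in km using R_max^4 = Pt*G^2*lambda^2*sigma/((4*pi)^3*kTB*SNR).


G_lin = 10^(30/10) = 1000.0
R^4 = 89000 * 1000.0^2 * 0.049^2 * 62.1 / ((4*pi)^3 * 1.38e-23 * 290 * 9000000.0 * 17)
R^4 = 1.09213e19 m^4
R_max = (1.09213e19)^(1/4) = 57486.9 m = 57.5 km

57.5 km


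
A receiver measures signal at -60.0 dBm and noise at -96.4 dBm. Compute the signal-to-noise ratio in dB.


SNR = -60.0 - (-96.4) = 36.4 dB

36.4 dB


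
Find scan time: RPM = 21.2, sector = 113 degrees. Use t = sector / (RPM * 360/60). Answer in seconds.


t = 113 / (21.2 * 360) * 60 = 0.89 s

0.89 s


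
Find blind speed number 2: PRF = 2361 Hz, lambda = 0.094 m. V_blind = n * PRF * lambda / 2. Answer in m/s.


V_blind = 2 * 2361 * 0.094 / 2 = 221.9 m/s

221.9 m/s


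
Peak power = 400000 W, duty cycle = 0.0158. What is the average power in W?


P_avg = 400000 * 0.0158 = 6320.0 W

6320.0 W


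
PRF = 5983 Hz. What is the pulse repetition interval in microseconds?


PRI = 1/5983 = 0.0001671402 s = 167.1 us

167.1 us


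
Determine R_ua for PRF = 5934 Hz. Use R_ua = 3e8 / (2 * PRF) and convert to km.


R_ua = 3e8 / (2 * 5934) = 25278.1 m = 25.3 km

25.3 km


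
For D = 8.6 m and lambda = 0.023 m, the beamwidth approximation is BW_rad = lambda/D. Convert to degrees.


BW_rad = 0.023 / 8.6 = 0.002674
BW_deg = 0.15 degrees

0.15 degrees


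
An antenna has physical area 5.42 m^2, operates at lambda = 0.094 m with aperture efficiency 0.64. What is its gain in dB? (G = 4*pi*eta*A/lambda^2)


G_linear = 4*pi*0.64*5.42/0.094^2 = 4933.25
G_dB = 10*log10(4933.25) = 36.9 dB

36.9 dB


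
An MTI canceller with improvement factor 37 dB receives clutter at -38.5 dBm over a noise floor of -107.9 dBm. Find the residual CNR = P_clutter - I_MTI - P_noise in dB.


CNR = -38.5 - 37 - (-107.9) = 32.4 dB

32.4 dB


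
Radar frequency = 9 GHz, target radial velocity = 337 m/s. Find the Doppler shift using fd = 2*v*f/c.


fd = 2 * 337 * 9000000000.0 / 3e8 = 20220.0 Hz

20220.0 Hz


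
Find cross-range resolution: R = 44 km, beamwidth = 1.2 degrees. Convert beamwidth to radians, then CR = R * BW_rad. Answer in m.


BW_rad = 0.020943951
CR = 44000 * 0.020943951 = 921.5 m

921.5 m


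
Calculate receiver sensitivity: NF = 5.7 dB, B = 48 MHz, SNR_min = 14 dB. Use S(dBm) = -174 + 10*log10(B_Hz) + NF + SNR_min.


10*log10(48000000.0) = 76.81
S = -174 + 76.81 + 5.7 + 14 = -77.5 dBm

-77.5 dBm


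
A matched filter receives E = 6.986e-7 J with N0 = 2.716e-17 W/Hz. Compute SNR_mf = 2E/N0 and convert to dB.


SNR_lin = 2 * 6.986e-7 / 2.716e-17 = 5.144e10
SNR_dB = 10*log10(5.144e10) = 107.1 dB

107.1 dB


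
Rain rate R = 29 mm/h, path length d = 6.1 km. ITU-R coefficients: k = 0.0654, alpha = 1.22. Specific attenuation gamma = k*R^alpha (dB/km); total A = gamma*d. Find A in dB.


gamma = 0.0654 * 29^1.22 = 3.978353 dB/km
A = 3.978353 * 6.1 = 24.27 dB

24.27 dB


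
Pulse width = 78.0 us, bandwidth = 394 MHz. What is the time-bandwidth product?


TBP = 78.0 * 394 = 30732.0

30732.0


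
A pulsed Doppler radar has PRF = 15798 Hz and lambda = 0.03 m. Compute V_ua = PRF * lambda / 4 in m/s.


V_ua = 15798 * 0.03 / 4 = 118.5 m/s

118.5 m/s


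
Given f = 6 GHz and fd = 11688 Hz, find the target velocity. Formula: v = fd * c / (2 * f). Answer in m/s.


v = 11688 * 3e8 / (2 * 6000000000.0) = 292.2 m/s

292.2 m/s


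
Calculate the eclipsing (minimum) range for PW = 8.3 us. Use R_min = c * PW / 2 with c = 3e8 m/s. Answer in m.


R_min = 3e8 * 8.3e-6 / 2 = 1245.0 m

1245.0 m


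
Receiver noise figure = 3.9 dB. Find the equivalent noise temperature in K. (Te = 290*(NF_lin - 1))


NF_lin = 10^(3.9/10) = 2.454709
Te = 290 * (2.454709 - 1) = 421.9 K

421.9 K


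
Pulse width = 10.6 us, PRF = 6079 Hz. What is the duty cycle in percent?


DC = 10.6e-6 * 6079 * 100 = 6.44%

6.44%


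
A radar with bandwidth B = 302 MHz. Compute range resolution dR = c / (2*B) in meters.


dR = 3e8 / (2 * 302000000.0) = 0.5 m

0.5 m


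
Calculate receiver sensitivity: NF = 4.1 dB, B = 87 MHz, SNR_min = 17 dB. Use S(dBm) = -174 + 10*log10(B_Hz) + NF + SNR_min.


10*log10(87000000.0) = 79.4
S = -174 + 79.4 + 4.1 + 17 = -73.5 dBm

-73.5 dBm


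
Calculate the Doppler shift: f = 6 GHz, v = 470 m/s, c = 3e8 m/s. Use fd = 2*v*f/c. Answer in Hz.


fd = 2 * 470 * 6000000000.0 / 3e8 = 18800.0 Hz

18800.0 Hz


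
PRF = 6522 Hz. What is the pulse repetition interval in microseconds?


PRI = 1/6522 = 0.0001533272 s = 153.3 us

153.3 us


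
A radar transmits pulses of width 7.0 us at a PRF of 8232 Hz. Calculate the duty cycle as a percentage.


DC = 7.0e-6 * 8232 * 100 = 5.76%

5.76%


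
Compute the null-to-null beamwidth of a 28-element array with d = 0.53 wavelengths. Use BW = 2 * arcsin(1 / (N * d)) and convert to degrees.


1/(N*d) = 1/(28*0.53) = 0.067385
BW = 2*arcsin(0.067385) = 7.7 degrees

7.7 degrees


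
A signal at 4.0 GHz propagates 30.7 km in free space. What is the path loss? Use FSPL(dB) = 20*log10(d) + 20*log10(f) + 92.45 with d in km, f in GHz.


20*log10(30.7) = 29.74
20*log10(4.0) = 12.04
FSPL = 134.2 dB

134.2 dB


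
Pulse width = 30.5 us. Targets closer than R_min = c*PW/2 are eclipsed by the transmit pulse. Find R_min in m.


R_min = 3e8 * 30.5e-6 / 2 = 4575.0 m

4575.0 m


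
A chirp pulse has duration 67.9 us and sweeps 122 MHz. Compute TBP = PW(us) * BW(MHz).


TBP = 67.9 * 122 = 8283.8

8283.8


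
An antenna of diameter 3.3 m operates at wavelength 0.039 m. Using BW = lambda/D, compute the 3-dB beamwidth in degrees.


BW_rad = 0.039 / 3.3 = 0.011818
BW_deg = 0.68 degrees

0.68 degrees


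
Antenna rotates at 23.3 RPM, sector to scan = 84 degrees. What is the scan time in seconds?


t = 84 / (23.3 * 360) * 60 = 0.6 s

0.6 s


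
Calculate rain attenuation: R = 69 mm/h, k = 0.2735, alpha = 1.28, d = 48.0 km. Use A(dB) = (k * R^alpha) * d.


gamma = 0.2735 * 69^1.28 = 61.756712 dB/km
A = 61.756712 * 48.0 = 2964.32 dB

2964.32 dB


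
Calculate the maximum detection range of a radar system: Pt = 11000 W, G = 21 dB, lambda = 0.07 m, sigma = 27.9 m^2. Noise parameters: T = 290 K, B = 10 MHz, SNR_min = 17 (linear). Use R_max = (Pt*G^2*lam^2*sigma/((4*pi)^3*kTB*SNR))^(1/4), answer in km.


G_lin = 10^(21/10) = 125.892541
R^4 = 11000 * 125.892541^2 * 0.07^2 * 27.9 / ((4*pi)^3 * 1.38e-23 * 290 * 10000000.0 * 17)
R^4 = 1.76538e16 m^4
R_max = (1.76538e16)^(1/4) = 11526.8 m = 11.5 km

11.5 km


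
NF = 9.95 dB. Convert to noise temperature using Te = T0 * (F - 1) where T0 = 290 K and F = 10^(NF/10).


NF_lin = 10^(9.95/10) = 9.885531
Te = 290 * (9.885531 - 1) = 2576.8 K

2576.8 K


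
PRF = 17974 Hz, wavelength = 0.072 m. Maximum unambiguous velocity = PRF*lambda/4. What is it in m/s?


V_ua = 17974 * 0.072 / 4 = 323.5 m/s

323.5 m/s


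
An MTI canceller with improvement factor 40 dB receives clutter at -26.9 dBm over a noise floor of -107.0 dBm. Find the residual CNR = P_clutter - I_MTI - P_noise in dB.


CNR = -26.9 - 40 - (-107.0) = 40.1 dB

40.1 dB


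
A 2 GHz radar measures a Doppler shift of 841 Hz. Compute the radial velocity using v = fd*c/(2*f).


v = 841 * 3e8 / (2 * 2000000000.0) = 63.1 m/s

63.1 m/s


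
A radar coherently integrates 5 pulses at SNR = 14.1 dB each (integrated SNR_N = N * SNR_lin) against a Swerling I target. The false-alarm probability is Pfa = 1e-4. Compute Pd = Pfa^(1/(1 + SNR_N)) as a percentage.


SNR_lin = 10^(14.1/10) = 25.70396
SNR_N = 5 * 25.70396 = 128.5198
1/(1 + SNR_N) = 1/129.5198 = 0.0077208
Pd = (1e-4)^0.0077208 = 0.93136
Pd = 93.1%

93.1%


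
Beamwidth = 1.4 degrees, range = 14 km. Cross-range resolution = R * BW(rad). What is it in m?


BW_rad = 0.02443461
CR = 14000 * 0.02443461 = 342.1 m

342.1 m


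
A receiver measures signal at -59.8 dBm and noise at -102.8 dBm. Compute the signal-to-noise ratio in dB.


SNR = -59.8 - (-102.8) = 43.0 dB

43.0 dB


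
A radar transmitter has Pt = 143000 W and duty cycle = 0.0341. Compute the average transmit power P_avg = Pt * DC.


P_avg = 143000 * 0.0341 = 4876.3 W

4876.3 W


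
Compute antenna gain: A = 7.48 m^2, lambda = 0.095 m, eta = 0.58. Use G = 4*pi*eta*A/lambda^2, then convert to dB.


G_linear = 4*pi*0.58*7.48/0.095^2 = 6040.77
G_dB = 10*log10(6040.77) = 37.8 dB

37.8 dB
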